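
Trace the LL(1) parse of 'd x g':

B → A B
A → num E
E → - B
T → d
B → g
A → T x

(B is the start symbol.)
LL(1) parsing maintains a stack (initially the start symbol over $) and the input. At each step: if the stack top is a terminal, match it against the current input token; if it is a non-terminal N, replace it with the RHS of M[N, lookahead] (the unique production whose predict set contains the lookahead).

Stack is shown with the top on the left.

Stack    Input    Action
------------------------
B $      d x g $  output B → A B
A B $    d x g $  output A → T x
T x B $  d x g $  output T → d
d x B $  d x g $  match 'd'
x B $    x g $    match 'x'
B $      g $      output B → g
g $      g $      match 'g'
$        $        accept

The string is accepted.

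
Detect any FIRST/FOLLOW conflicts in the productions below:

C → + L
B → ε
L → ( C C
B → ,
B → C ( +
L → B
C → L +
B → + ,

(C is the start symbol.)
Yes. B → ',' with FOLLOW(B) on { ',' }; B → C '(' '+' with FOLLOW(B) on { '(', '+', ',' }; B → '+' ',' with FOLLOW(B) on { '+' }; L → '(' C C with FOLLOW(L) on { '(' }

A FIRST/FOLLOW conflict occurs when a non-terminal N has a nullable alternative N → β (β ⇒* ε) and another alternative N → α with FIRST(α) ∩ FOLLOW(N) ≠ ∅: on such a lookahead the parser cannot decide between expanding α and letting N vanish via β.

Nullable non-terminals: B, L.
FIRST sets used below: FIRST(C) = { '(', '+', ',' }, FIRST(B) = { '(', '+', ',', ε }

B: nullable alternative(s) B → ε; FOLLOW(B) = { $, '(', '+', ',' }
  B → ε: FIRST \ {ε} = { } — this is the only nullable alternative, skip
  B → ,: FIRST \ {ε} = { ',' } — overlaps FOLLOW(B) on { ',' }: CONFLICT
  B → C ( +: FIRST \ {ε} = { '(', '+', ',' } — overlaps FOLLOW(B) on { '(', '+', ',' }: CONFLICT
  B → + ,: FIRST \ {ε} = { '+' } — overlaps FOLLOW(B) on { '+' }: CONFLICT

L: nullable alternative(s) L → B; FOLLOW(L) = { $, '(', '+', ',' }
  L → ( C C: FIRST \ {ε} = { '(' } — overlaps FOLLOW(L) on { '(' }: CONFLICT
  L → B: FIRST \ {ε} = { '(', '+', ',' } — this is the only nullable alternative, skip

C has no nullable alternative, so no FIRST/FOLLOW check is needed there.

So the grammar has 4 FIRST/FOLLOW conflicts (marked CONFLICT above).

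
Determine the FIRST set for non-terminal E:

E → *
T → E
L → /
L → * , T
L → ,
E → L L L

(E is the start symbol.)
FIRST sets of the other non-terminals involved (by the same procedure, iterated to a fixed point):
  FIRST(L) = { '*', ',', '/' }

From E → *:
  - '*' is a terminal: add '*' and stop
From E → L L L:
  - L is a non-terminal: add FIRST(L) \ {ε} = { '*', ',', '/' }
    L is not nullable, so stop

Collecting: FIRST(E) = { '*', ',', '/' }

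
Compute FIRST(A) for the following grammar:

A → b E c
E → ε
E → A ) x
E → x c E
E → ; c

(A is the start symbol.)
To compute FIRST(A), examine every production with A on the left-hand side, reading each right-hand side left to right until a non-nullable symbol is reached.

From A → b E c:
  - b is a terminal: add 'b' and stop

Collecting: FIRST(A) = { 'b' }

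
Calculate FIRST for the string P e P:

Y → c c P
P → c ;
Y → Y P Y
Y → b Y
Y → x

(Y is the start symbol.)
FIRST sets of the non-terminals involved (from the grammar, by fixed-point iteration):
  FIRST(P) = { 'c' }

To compute FIRST(P e P), process the symbols left to right:
Symbol P is a non-terminal. Add FIRST(P) \ {ε} = { 'c' }
P is not nullable (ε ∉ FIRST(P)), so stop here.
FIRST(P e P) = { 'c' }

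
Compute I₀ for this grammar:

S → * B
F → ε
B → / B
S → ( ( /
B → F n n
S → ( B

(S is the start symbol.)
{ [S → . ( ( /], [S → . ( B], [S → . * B], [S' → . S] }

First, augment the grammar with S' → S
I₀ = CLOSURE({ [S' → . S] }):
  [S' → . S] has the dot before S: add [S → . * B], [S → . ( ( /], [S → . ( B]
No further items can be added.

I₀ = { [S → . ( ( /], [S → . ( B], [S → . * B], [S' → . S] }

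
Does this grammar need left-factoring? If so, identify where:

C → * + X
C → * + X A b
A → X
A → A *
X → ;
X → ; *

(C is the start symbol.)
Yes, C has productions with common prefix '* + X'; X has productions with common prefix ';'

Left-factoring is needed when two productions for the same non-terminal
share a common prefix on the right-hand side.

Productions for C:
  C → * + X
  C → * + X A b
Productions for A:
  A → X
  A → A *
Productions for X:
  X → ;
  X → ; *

Found common prefix '* + X' in productions for C
Found common prefix ';' in productions for X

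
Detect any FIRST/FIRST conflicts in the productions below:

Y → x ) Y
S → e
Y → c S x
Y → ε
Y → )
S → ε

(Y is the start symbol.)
Productions for Y:
  Y → x ) Y: FIRST = { 'x' }
  Y → c S x: FIRST = { 'c' }
  Y → ε: FIRST = { ε }
  Y → ): FIRST = { ')' }
Productions for S:
  S → e: FIRST = { 'e' }
  S → ε: FIRST = { ε }

All alternatives of each non-terminal have pairwise disjoint FIRST sets.

Answer: No FIRST/FIRST conflicts.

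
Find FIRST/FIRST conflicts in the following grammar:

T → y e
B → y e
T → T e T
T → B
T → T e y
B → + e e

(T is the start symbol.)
Yes. T → y e / T → T e T on { 'y' }; T → y e / T → B on { 'y' }; T → y e / T → T e y on { 'y' }; T → T e T / T → B on { '+', 'y' }; T → T e T / T → T e y on { '+', 'y' }; T → B / T → T e y on { '+', 'y' }

A FIRST/FIRST conflict occurs when two productions N → α and N → β for the same non-terminal have FIRST(α) ∩ FIRST(β) ≠ ∅ (with ε ∈ FIRST of a nullable right-hand side, so two nullable alternatives also conflict).

FIRST sets of the non-terminals at (or reachable through a nullable prefix from) the front of some alternative:
  FIRST(T) = { '+', 'y' }
  FIRST(B) = { '+', 'y' }

Productions for T:
  T → y e: FIRST = { 'y' }
  T → T e T: FIRST = { '+', 'y' }
  T → B: FIRST = { '+', 'y' }
  T → T e y: FIRST = { '+', 'y' }
Productions for B:
  B → y e: FIRST = { 'y' }
  B → + e e: FIRST = { '+' }

Conflict for T: T → y e and T → T e T
  Overlap: { 'y' }
Conflict for T: T → y e and T → B
  Overlap: { 'y' }
Conflict for T: T → y e and T → T e y
  Overlap: { 'y' }
Conflict for T: T → T e T and T → B
  Overlap: { '+', 'y' }
Conflict for T: T → T e T and T → T e y
  Overlap: { '+', 'y' }
Conflict for T: T → B and T → T e y
  Overlap: { '+', 'y' }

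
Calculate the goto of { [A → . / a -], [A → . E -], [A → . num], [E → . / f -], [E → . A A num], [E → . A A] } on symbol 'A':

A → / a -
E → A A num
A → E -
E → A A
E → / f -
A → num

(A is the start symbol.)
{ [A → . / a -], [A → . E -], [A → . num], [E → . / f -], [E → . A A num], [E → . A A], [E → A . A num], [E → A . A] }

GOTO(I, 'A') = CLOSURE({ [A → αX.β] : [A → α.Xβ] ∈ I, X = 'A' })

Items with dot before 'A', with the dot advanced:
  [E → . A A] → [E → A . A]
  [E → . A A num] → [E → A . A num]
Closure of the advanced items:
  [E → A . A] has the dot before A: add [A → . / a -], [A → . E -], [A → . num]
  [A → . E -] has the dot before E: add [E → . A A num], [E → . A A], [E → . / f -]

GOTO = { [A → . / a -], [A → . E -], [A → . num], [E → . / f -], [E → . A A num], [E → . A A], [E → A . A num], [E → A . A] }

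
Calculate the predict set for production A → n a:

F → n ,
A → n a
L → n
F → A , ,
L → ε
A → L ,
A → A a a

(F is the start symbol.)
{ 'n' }

PREDICT(A → n a) = (FIRST(RHS) \ {ε}) ∪ (FOLLOW(A) if ε ∈ FIRST(RHS), i.e. RHS ⇒* ε)
FIRST(n a) = { 'n' }
ε ∉ FIRST(n a), so FOLLOW(A) is not added.
PREDICT(A → n a) = { 'n' }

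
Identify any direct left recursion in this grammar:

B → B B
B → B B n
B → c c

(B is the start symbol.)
B → B B: LEFT RECURSIVE (starts with B)
B → B B n: LEFT RECURSIVE (starts with B)
B → c c: starts with c

The grammar has direct left recursion on: B.

Answer: Yes, B is left-recursive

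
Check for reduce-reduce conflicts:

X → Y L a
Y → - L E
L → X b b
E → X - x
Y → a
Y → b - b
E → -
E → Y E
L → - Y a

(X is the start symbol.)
A reduce-reduce conflict occurs when an LR(0) state has two complete items [A → α .] and [B → β .] — both call for a reduction, and with no lookahead the parser cannot choose between them.

Augment with X' → X and build the canonical LR(0) collection (I0 = CLOSURE({[X' → . X]}), then GOTO on every symbol after a dot until no new states appear). It has 26 states:
  I0: { [X → . Y L a], [X' → . X], [Y → . - L E], [Y → . a], [Y → . b - b] }  — shift
  I1: { [L → . - Y a], [L → . X b b], [X → . Y L a], [Y → - . L E], [Y → . - L E], [Y → . a], [Y → . b - b] }  — shift
  I2: { [X' → X .] }  — accept
  I3: { [L → . - Y a], [L → . X b b], [X → . Y L a], [X → Y . L a], [Y → . - L E], [Y → . a], [Y → . b - b] }  — shift
  I4: { [Y → a .] }  — reduce
  I5: { [Y → b . - b] }  — shift
  I6: { [Y → b - . b] }  — shift
  I7: { [Y → b - b .] }  — reduce
  I8: { [L → - . Y a], [L → . - Y a], [L → . X b b], [X → . Y L a], [Y → - . L E], [Y → . - L E], [Y → . a], [Y → . b - b] }  — shift
  I9: { [X → Y L . a] }  — shift
  I10: { [L → X . b b] }  — shift
  I11: { [L → X b . b] }  — shift
  I12: { [L → X b b .] }  — reduce
  I13: { [X → Y L a .] }  — reduce
  I14: { [E → . -], [E → . X - x], [E → . Y E], [X → . Y L a], [Y → - L . E], [Y → . - L E], [Y → . a], [Y → . b - b] }  — shift
  I15: { [L → - Y . a], [L → . - Y a], [L → . X b b], [X → . Y L a], [X → Y . L a], [Y → . - L E], [Y → . a], [Y → . b - b] }  — shift
  I16: { [L → - Y a .], [Y → a .] }  — 2 reduces
  I17: { [E → - .], [L → . - Y a], [L → . X b b], [X → . Y L a], [Y → - . L E], [Y → . - L E], [Y → . a], [Y → . b - b] }  — shift, reduce
  I18: { [Y → - L E .] }  — reduce
  I19: { [E → X . - x] }  — shift
  I20: { [E → . -], [E → . X - x], [E → . Y E], [E → Y . E], [L → . - Y a], [L → . X b b], [X → . Y L a], [X → Y . L a], [Y → . - L E], [Y → . a], [Y → . b - b] }  — shift
  I21: { [E → - .], [L → - . Y a], [L → . - Y a], [L → . X b b], [X → . Y L a], [Y → - . L E], [Y → . - L E], [Y → . a], [Y → . b - b] }  — shift, reduce
  I22: { [E → Y E .] }  — reduce
  I23: { [E → X . - x], [L → X . b b] }  — shift
  I24: { [E → X - . x] }  — shift
  I25: { [E → X - x .] }  — reduce

I16 contains complete items [L → - Y a .], [Y → a .] — reduce-reduce conflict.

Answer: Yes — I16: [L → - Y a .] vs [Y → a .]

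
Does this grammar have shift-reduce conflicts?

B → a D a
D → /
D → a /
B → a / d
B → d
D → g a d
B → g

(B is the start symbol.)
Augment with B' → B and build the canonical LR(0) collection (I0 = CLOSURE({[B' → . B]}), then GOTO on every symbol after a dot until no new states appear). It has 14 states:
  I0: { [B → . a / d], [B → . a D a], [B → . d], [B → . g], [B' → . B] }  — shift
  I1: { [B' → B .] }  — accept
  I2: { [B → a . / d], [B → a . D a], [D → . /], [D → . a /], [D → . g a d] }  — shift
  I3: { [B → d .] }  — reduce
  I4: { [B → g .] }  — reduce
  I5: { [B → a / . d], [D → / .] }  — shift, reduce
  I6: { [B → a D . a] }  — shift
  I7: { [D → a . /] }  — shift
  I8: { [D → g . a d] }  — shift
  I9: { [D → g a . d] }  — shift
  I10: { [D → g a d .] }  — reduce
  I11: { [D → a / .] }  — reduce
  I12: { [B → a D a .] }  — reduce
  I13: { [B → a / d .] }  — reduce

I5 contains reduce item [D → / .] and shift item [B → a / . d] — shift-reduce conflict.

Answer: Yes — I5: [D → / .] vs [B → a / . d]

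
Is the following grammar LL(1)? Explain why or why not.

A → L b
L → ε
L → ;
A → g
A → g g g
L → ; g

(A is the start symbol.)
A grammar is LL(1) if for each non-terminal N with multiple productions, the predict sets of those productions are pairwise disjoint, where PREDICT(N → α) = (FIRST(α) \ {ε}) ∪ (FOLLOW(N) if α ⇒* ε).

Relevant sets:
  FIRST(L) = { ';', ε }
  FOLLOW(L) = { 'b' }

For A:
  PREDICT(A → L b) = { ';', 'b' }
  PREDICT(A → g) = { 'g' }
  PREDICT(A → g g g) = { 'g' }
For L:
  PREDICT(L → ε) = { 'b' }
  PREDICT(L → ';') = { ';' }
  PREDICT(L → ';' g) = { ';' }

Conflict found: Predict set conflict for A: { 'g' }
The grammar is NOT LL(1).

Answer: No. Predict set conflict for A: { 'g' }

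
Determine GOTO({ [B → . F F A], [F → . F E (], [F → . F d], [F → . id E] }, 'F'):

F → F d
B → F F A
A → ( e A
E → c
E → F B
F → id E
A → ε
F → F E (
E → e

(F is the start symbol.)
{ [B → F . F A], [E → . F B], [E → . c], [E → . e], [F → . F E (], [F → . F d], [F → . id E], [F → F . E (], [F → F . d] }

GOTO(I, 'F') = CLOSURE({ [A → αX.β] : [A → α.Xβ] ∈ I, X = 'F' })

Items with dot before 'F', with the dot advanced:
  [B → . F F A] → [B → F . F A]
  [F → . F E (] → [F → F . E (]
  [F → . F d] → [F → F . d]
Closure of the advanced items:
  [B → F . F A] has the dot before F: add [F → . F d], [F → . id E], [F → . F E (]
  [F → F . E (] has the dot before E: add [E → . c], [E → . F B], [E → . e]

GOTO = { [B → F . F A], [E → . F B], [E → . c], [E → . e], [F → . F E (], [F → . F d], [F → . id E], [F → F . E (], [F → F . d] }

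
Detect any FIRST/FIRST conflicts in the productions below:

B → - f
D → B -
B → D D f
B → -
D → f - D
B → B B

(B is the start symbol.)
Yes. B → '-' f / B → D D f on { '-' }; B → '-' f / B → '-' on { '-' }; B → '-' f / B → B B on { '-' }; B → D D f / B → '-' on { '-' }; B → D D f / B → B B on { '-', 'f' }; B → '-' / B → B B on { '-' }; D → B '-' / D → f '-' D on { 'f' }

A FIRST/FIRST conflict occurs when two productions N → α and N → β for the same non-terminal have FIRST(α) ∩ FIRST(β) ≠ ∅ (with ε ∈ FIRST of a nullable right-hand side, so two nullable alternatives also conflict).

FIRST sets of the non-terminals at (or reachable through a nullable prefix from) the front of some alternative:
  FIRST(D) = { '-', 'f' }
  FIRST(B) = { '-', 'f' }

Productions for B:
  B → - f: FIRST = { '-' }
  B → D D f: FIRST = { '-', 'f' }
  B → -: FIRST = { '-' }
  B → B B: FIRST = { '-', 'f' }
Productions for D:
  D → B -: FIRST = { '-', 'f' }
  D → f - D: FIRST = { 'f' }

Conflict for B: B → - f and B → D D f
  Overlap: { '-' }
Conflict for B: B → - f and B → -
  Overlap: { '-' }
Conflict for B: B → - f and B → B B
  Overlap: { '-' }
Conflict for B: B → D D f and B → -
  Overlap: { '-' }
Conflict for B: B → D D f and B → B B
  Overlap: { '-', 'f' }
Conflict for B: B → - and B → B B
  Overlap: { '-' }
Conflict for D: D → B - and D → f - D
  Overlap: { 'f' }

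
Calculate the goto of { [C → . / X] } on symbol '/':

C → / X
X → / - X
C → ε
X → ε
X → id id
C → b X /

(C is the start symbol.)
GOTO(I, '/') = CLOSURE({ [A → αX.β] : [A → α.Xβ] ∈ I, X = '/' })

Items with dot before '/', with the dot advanced:
  [C → . / X] → [C → / . X]
Closure of the advanced items:
  [C → / . X] has the dot before X: add [X → . / - X], [X → .], [X → . id id]

GOTO = { [C → / . X], [X → . / - X], [X → . id id], [X → .] }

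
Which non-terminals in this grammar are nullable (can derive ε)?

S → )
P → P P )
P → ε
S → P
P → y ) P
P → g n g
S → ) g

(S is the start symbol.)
{ 'P', 'S' }

ε-productions: P → ε
So P is immediately nullable.
S → P: every symbol on the right is nullable, so S is nullable too.
Every non-terminal is now nullable.
Nullable = { 'P', 'S' }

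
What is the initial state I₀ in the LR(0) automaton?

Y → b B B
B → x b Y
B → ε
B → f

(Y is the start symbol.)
{ [Y → . b B B], [Y' → . Y] }

First, augment the grammar with Y' → Y
I₀ = CLOSURE({ [Y' → . Y] }):
  [Y' → . Y] has the dot before Y: add [Y → . b B B]
No further items can be added.

I₀ = { [Y → . b B B], [Y' → . Y] }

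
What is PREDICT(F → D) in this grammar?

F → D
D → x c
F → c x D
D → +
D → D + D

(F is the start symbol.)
PREDICT(F → D) = (FIRST(RHS) \ {ε}) ∪ (FOLLOW(F) if ε ∈ FIRST(RHS), i.e. RHS ⇒* ε)
FIRST(D) = { '+', 'x' }
FIRST(D) = { '+', 'x' }
ε ∉ FIRST(D), so FOLLOW(F) is not added.
PREDICT(F → D) = { '+', 'x' }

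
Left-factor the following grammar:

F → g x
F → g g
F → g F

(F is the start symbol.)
F → g F'
F' → x
F' → g
F' → F

Left-factoring transforms A → αβ₁ | αβ₂ into A → αA' and A' → β₁ | β₂
(α is the longest common prefix among the alternatives). Repeat until
no nonterminal has two alternatives with a common prefix.

Round 1: F has alternatives sharing prefix 'g'. Introduce F': F → g F'
  Add: F' → x
  Add: F' → g
  Add: F' → F

No remaining common prefixes — done.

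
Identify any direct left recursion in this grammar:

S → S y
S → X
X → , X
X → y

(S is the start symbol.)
Yes, S is left-recursive

Direct left recursion occurs when N → N α for some non-terminal N (the right-hand side begins with the left-hand side itself).

S → S y: LEFT RECURSIVE (starts with S)
S → X: starts with X
X → , X: starts with ','
X → y: starts with y

The grammar has direct left recursion on: S.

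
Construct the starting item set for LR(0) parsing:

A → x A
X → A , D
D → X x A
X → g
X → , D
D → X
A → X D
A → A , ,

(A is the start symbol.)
First, augment the grammar with A' → A
I₀ = CLOSURE({ [A' → . A] }):
  [A' → . A] has the dot before A: add [A → . x A], [A → . X D], [A → . A , ,]
  [A → . X D] has the dot before X: add [X → . A , D], [X → . g], [X → . , D]
No further items can be added.

I₀ = { [A → . A , ,], [A → . X D], [A → . x A], [A' → . A], [X → . , D], [X → . A , D], [X → . g] }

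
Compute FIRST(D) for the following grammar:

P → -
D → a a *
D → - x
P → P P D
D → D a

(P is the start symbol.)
To compute FIRST(D), examine every production with D on the left-hand side, reading each right-hand side left to right until a non-nullable symbol is reached.

From D → a a *:
  - a is a terminal: add 'a' and stop
From D → - x:
  - '-' is a terminal: add '-' and stop
From D → D a:
  - D is the symbol being defined: contributes nothing new
    D is not nullable, so stop

Collecting: FIRST(D) = { '-', 'a' }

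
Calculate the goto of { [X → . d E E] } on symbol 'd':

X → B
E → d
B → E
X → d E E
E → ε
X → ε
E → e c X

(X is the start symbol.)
{ [E → . d], [E → . e c X], [E → .], [X → d . E E] }

GOTO(I, 'd') = CLOSURE({ [A → αX.β] : [A → α.Xβ] ∈ I, X = 'd' })

Items with dot before 'd', with the dot advanced:
  [X → . d E E] → [X → d . E E]
Closure of the advanced items:
  [X → d . E E] has the dot before E: add [E → . d], [E → .], [E → . e c X]

GOTO = { [E → . d], [E → . e c X], [E → .], [X → d . E E] }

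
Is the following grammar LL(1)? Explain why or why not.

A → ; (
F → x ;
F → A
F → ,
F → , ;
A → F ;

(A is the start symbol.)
No. Predict set conflict for A: { ';' }

A grammar is LL(1) if for each non-terminal N with multiple productions, the predict sets of those productions are pairwise disjoint, where PREDICT(N → α) = (FIRST(α) \ {ε}) ∪ (FOLLOW(N) if α ⇒* ε).

Relevant sets:
  FIRST(F) = { ',', ';', 'x' }
  FIRST(A) = { ',', ';', 'x' }

For A:
  PREDICT(A → ';' '(') = { ';' }
  PREDICT(A → F ';') = { ',', ';', 'x' }
For F:
  PREDICT(F → x ';') = { 'x' }
  PREDICT(F → A) = { ',', ';', 'x' }
  PREDICT(F → ',') = { ',' }
  PREDICT(F → ',' ';') = { ',' }

Conflict found: Predict set conflict for A: { ';' }
The grammar is NOT LL(1).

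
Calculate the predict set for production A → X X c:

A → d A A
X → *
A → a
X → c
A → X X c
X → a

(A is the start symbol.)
{ '*', 'a', 'c' }

PREDICT(A → X X c) = (FIRST(RHS) \ {ε}) ∪ (FOLLOW(A) if ε ∈ FIRST(RHS), i.e. RHS ⇒* ε)
FIRST(X) = { '*', 'a', 'c' }
FIRST(X X c) = { '*', 'a', 'c' }
ε ∉ FIRST(X X c), so FOLLOW(A) is not added.
PREDICT(A → X X c) = { '*', 'a', 'c' }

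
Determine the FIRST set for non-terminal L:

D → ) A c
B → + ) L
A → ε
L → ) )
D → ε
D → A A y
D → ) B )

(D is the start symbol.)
To compute FIRST(L), examine every production with L on the left-hand side, reading each right-hand side left to right until a non-nullable symbol is reached.

From L → ) ):
  - ')' is a terminal: add ')' and stop

Collecting: FIRST(L) = { ')' }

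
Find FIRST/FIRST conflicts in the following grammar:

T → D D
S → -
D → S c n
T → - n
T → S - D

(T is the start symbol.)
FIRST sets of the non-terminals at (or reachable through a nullable prefix from) the front of some alternative:
  FIRST(D) = { '-' }
  FIRST(S) = { '-' }

Productions for T:
  T → D D: FIRST = { '-' }
  T → - n: FIRST = { '-' }
  T → S - D: FIRST = { '-' }
S, D have only one production, so no FIRST/FIRST conflict is possible there.

Conflict for T: T → D D and T → - n
  Overlap: { '-' }
Conflict for T: T → D D and T → S - D
  Overlap: { '-' }
Conflict for T: T → - n and T → S - D
  Overlap: { '-' }

Answer: Yes. T → D D / T → '-' n on { '-' }; T → D D / T → S '-' D on { '-' }; T → '-' n / T → S '-' D on { '-' }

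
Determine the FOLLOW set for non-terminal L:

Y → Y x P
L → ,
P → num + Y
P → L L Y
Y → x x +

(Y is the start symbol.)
In P → L L Y: L is followed by L Y, add FIRST(L Y) \ {ε} = { ',' }
In P → L L Y: L is followed by Y, add FIRST(Y) \ {ε} = { 'x' }

Taking the union: FOLLOW(L) = { ',', 'x' }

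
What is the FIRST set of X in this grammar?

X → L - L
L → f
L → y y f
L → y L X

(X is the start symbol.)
FIRST sets of the other non-terminals involved (by the same procedure, iterated to a fixed point):
  FIRST(L) = { 'f', 'y' }

From X → L - L:
  - L is a non-terminal: add FIRST(L) \ {ε} = { 'f', 'y' }
    L is not nullable, so stop

Collecting: FIRST(X) = { 'f', 'y' }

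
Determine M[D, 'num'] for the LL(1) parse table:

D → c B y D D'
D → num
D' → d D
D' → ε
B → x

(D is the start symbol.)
D → num

To find M[D, 'num'], we find productions for D where 'num' is in the predict set (PREDICT(N → α) = (FIRST(α) \ {ε}) ∪ (FOLLOW(N) if α ⇒* ε)).

D → c B y D D': PREDICT = { 'c' }
D → num: PREDICT = { 'num' }
  'num' is in predict set, so this production goes in M[D, 'num']

M[D, 'num'] = D → num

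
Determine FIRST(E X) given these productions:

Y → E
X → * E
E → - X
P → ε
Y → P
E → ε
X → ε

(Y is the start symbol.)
{ '*', '-', ε }

FIRST sets of the non-terminals involved (from the grammar, by fixed-point iteration):
  FIRST(E) = { '-', ε }
  FIRST(X) = { '*', ε }

To compute FIRST(E X), process the symbols left to right:
Symbol E is a non-terminal. Add FIRST(E) \ {ε} = { '-' }
E is nullable (ε ∈ FIRST(E)), continue to the next symbol.
Symbol X is a non-terminal. Add FIRST(X) \ {ε} = { '*' }
X is nullable (ε ∈ FIRST(X)), continue to the next symbol.
All symbols are nullable, so ε is in the result.
FIRST(E X) = { '*', '-', ε }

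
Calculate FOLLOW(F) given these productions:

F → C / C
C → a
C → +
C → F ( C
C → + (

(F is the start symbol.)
{ $, '(' }

To compute FOLLOW(F), find every occurrence of F on a right-hand side N → α F β: add FIRST(β) \ {ε}, and if β is empty or nullable also add FOLLOW(N). Iterate to a fixed point.

F is the start symbol, so $ ∈ FOLLOW(F).
In C → F ( C: F is followed by '(' C, add FIRST('(' C) \ {ε} = { '(' }

Taking the union: FOLLOW(F) = { $, '(' }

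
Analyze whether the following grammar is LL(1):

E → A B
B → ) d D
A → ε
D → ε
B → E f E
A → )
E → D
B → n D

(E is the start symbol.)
A grammar is LL(1) if for each non-terminal N with multiple productions, the predict sets of those productions are pairwise disjoint, where PREDICT(N → α) = (FIRST(α) \ {ε}) ∪ (FOLLOW(N) if α ⇒* ε).

Relevant sets:
  FIRST(A) = { ')', ε }
  FIRST(B) = { ')', 'f', 'n' }
  FIRST(D) = { ε }
  FIRST(E) = { ')', 'f', 'n', ε }
  FOLLOW(E) = { $, 'f' }
  FOLLOW(A) = { ')', 'f', 'n' }

For E:
  PREDICT(E → A B) = { ')', 'f', 'n' }
  PREDICT(E → D) = { $, 'f' }
For B:
  PREDICT(B → ')' d D) = { ')' }
  PREDICT(B → E f E) = { ')', 'f', 'n' }
  PREDICT(B → n D) = { 'n' }
For A:
  PREDICT(A → ε) = { ')', 'f', 'n' }
  PREDICT(A → ')') = { ')' }
D has a single production, so nothing to check there.

Conflict found: Predict set conflict for E: { 'f' }
The grammar is NOT LL(1).

Answer: No. Predict set conflict for E: { 'f' }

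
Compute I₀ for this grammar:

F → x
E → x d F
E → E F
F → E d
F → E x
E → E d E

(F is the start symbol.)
{ [E → . E F], [E → . E d E], [E → . x d F], [F → . E d], [F → . E x], [F → . x], [F' → . F] }

First, augment the grammar with F' → F
I₀ = CLOSURE({ [F' → . F] }):
  [F' → . F] has the dot before F: add [F → . x], [F → . E d], [F → . E x]
  [F → . E d] has the dot before E: add [E → . x d F], [E → . E F], [E → . E d E]
No further items can be added.

I₀ = { [E → . E F], [E → . E d E], [E → . x d F], [F → . E d], [F → . E x], [F → . x], [F' → . F] }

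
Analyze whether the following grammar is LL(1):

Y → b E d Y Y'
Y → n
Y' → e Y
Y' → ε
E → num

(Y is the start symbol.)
No. Predict set conflict for Y': { 'e' }

Relevant sets:
  FOLLOW(Y') = { $, 'e' }

For Y:
  PREDICT(Y → b E d Y Y') = { 'b' }
  PREDICT(Y → n) = { 'n' }
For Y':
  PREDICT(Y' → e Y) = { 'e' }
  PREDICT(Y' → ε) = { $, 'e' }
E has a single production, so nothing to check there.

Conflict found: Predict set conflict for Y': { 'e' }
The grammar is NOT LL(1).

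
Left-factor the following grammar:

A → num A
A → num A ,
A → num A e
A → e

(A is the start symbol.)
Left-factoring transforms A → αβ₁ | αβ₂ into A → αA' and A' → β₁ | β₂
(α is the longest common prefix among the alternatives). Repeat until
no nonterminal has two alternatives with a common prefix.

Round 1: A has alternatives sharing prefix 'num A'. Introduce A': A → num A A'
  Add: A' → ε
  Add: A' → ,
  Add: A' → e

No remaining common prefixes — done.

Resulting grammar:
A → num A A'
A' → ε
A' → ,
A' → e
A → e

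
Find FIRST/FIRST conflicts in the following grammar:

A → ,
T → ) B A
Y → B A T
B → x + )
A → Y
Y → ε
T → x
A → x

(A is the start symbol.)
A FIRST/FIRST conflict occurs when two productions N → α and N → β for the same non-terminal have FIRST(α) ∩ FIRST(β) ≠ ∅ (with ε ∈ FIRST of a nullable right-hand side, so two nullable alternatives also conflict).

FIRST sets of the non-terminals at (or reachable through a nullable prefix from) the front of some alternative:
  FIRST(Y) = { 'x', ε }
  FIRST(B) = { 'x' }

Productions for A:
  A → ,: FIRST = { ',' }
  A → Y: FIRST = { 'x', ε }
  A → x: FIRST = { 'x' }
Productions for T:
  T → ) B A: FIRST = { ')' }
  T → x: FIRST = { 'x' }
Productions for Y:
  Y → B A T: FIRST = { 'x' }
  Y → ε: FIRST = { ε }
B has only one production, so no FIRST/FIRST conflict is possible there.

Conflict for A: A → Y and A → x
  Overlap: { 'x' }

Answer: Yes. A → Y / A → x on { 'x' }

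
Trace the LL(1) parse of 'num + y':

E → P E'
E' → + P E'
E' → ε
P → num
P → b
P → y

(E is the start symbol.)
LL(1) parsing maintains a stack (initially the start symbol over $) and the input. At each step: if the stack top is a terminal, match it against the current input token; if it is a non-terminal N, replace it with the RHS of M[N, lookahead] (the unique production whose predict set contains the lookahead).

Stack is shown with the top on the left.

Stack     Input      Action
---------------------------
E $       num + y $  output E → P E'
P E' $    num + y $  output P → num
num E' $  num + y $  match 'num'
E' $      + y $      output E' → + P E'
+ P E' $  + y $      match '+'
P E' $    y $        output P → y
y E' $    y $        match 'y'
E' $      $          output E' → ε
$         $          accept

The string is accepted.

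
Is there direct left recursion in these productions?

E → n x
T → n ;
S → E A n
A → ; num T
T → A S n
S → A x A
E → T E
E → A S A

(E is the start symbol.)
E → n x: starts with n
T → n ;: starts with n
S → E A n: starts with E
A → ; num T: starts with ';'
T → A S n: starts with A
S → A x A: starts with A
E → T E: starts with T
E → A S A: starts with A

No direct left recursion found.

Answer: No direct left recursion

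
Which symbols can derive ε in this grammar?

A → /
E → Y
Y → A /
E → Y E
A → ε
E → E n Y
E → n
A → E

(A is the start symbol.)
{ 'A' }

A non-terminal is nullable if it can derive ε (the empty string): either it has an ε-production, or it has a production whose right-hand side consists entirely of nullable non-terminals.

ε-productions: A → ε
So A is immediately nullable.
No further non-terminal can be added: every production for the remaining non-terminals contains a terminal or a non-nullable non-terminal.
Nullable = { 'A' }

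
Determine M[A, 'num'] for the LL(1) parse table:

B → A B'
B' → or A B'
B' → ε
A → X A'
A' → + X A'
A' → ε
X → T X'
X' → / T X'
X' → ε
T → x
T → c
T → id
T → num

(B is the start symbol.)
To find M[A, 'num'], we find productions for A where 'num' is in the predict set (PREDICT(N → α) = (FIRST(α) \ {ε}) ∪ (FOLLOW(N) if α ⇒* ε)).

Relevant sets:
  FIRST(X) = { 'c', 'id', 'num', 'x' }

A → X A': PREDICT = { 'c', 'id', 'num', 'x' }
  'num' is in predict set, so this production goes in M[A, 'num']

M[A, 'num'] = A → X A'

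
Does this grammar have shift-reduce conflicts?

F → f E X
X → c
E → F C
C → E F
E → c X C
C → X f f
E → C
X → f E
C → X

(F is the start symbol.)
Yes — I6: [C → X .] vs [C → X . f f]; I7: [X → c .] vs [X → . c]; I9: [X → f E .] vs [F → . f E X]; I15: [X → f E .] vs [F → . f E X]

Augment with F' → F and build the canonical LR(0) collection (I0 = CLOSURE({[F' → . F]}), then GOTO on every symbol after a dot until no new states appear). It has 21 states:
  I0: { [F → . f E X], [F' → . F] }  — shift
  I1: { [F' → F .] }  — accept
  I2: { [C → . E F], [C → . X f f], [C → . X], [E → . C], [E → . F C], [E → . c X C], [F → . f E X], [F → f . E X], [X → . c], [X → . f E] }  — shift
  I3: { [E → C .] }  — reduce
  I4: { [C → E . F], [F → . f E X], [F → f E . X], [X → . c], [X → . f E] }  — shift
  I5: { [C → . E F], [C → . X f f], [C → . X], [E → . C], [E → . F C], [E → . c X C], [E → F . C], [F → . f E X], [X → . c], [X → . f E] }  — shift
  I6: { [C → X . f f], [C → X .] }  — shift, reduce
  I7: { [E → c . X C], [X → . c], [X → . f E], [X → c .] }  — shift, reduce
  I8: { [C → . E F], [C → . X f f], [C → . X], [E → . C], [E → . F C], [E → . c X C], [F → . f E X], [F → f . E X], [X → . c], [X → . f E], [X → f . E] }  — shift
  I9: { [C → E . F], [F → . f E X], [F → f E . X], [X → . c], [X → . f E], [X → f E .] }  — shift, reduce
  I10: { [C → E F .] }  — reduce
  I11: { [F → f E X .] }  — reduce
  I12: { [X → c .] }  — reduce
  I13: { [C → . E F], [C → . X f f], [C → . X], [E → . C], [E → . F C], [E → . c X C], [E → c X . C], [F → . f E X], [X → . c], [X → . f E] }  — shift
  I14: { [C → . E F], [C → . X f f], [C → . X], [E → . C], [E → . F C], [E → . c X C], [F → . f E X], [X → . c], [X → . f E], [X → f . E] }  — shift
  I15: { [C → E . F], [F → . f E X], [X → f E .] }  — shift, reduce
  I16: { [E → C .], [E → c X C .] }  — 2 reduces
  I17: { [C → E . F], [F → . f E X] }  — shift
  I18: { [C → X f . f] }  — shift
  I19: { [C → X f f .] }  — reduce
  I20: { [E → C .], [E → F C .] }  — 2 reduces

I6 contains reduce item [C → X .] and shift item [C → X . f f] — shift-reduce conflict.
I7 contains reduce item [X → c .] and shift items [X → . c], [X → . f E] — shift-reduce conflict.
I9 contains reduce item [X → f E .] and shift items [F → . f E X], [X → . c], [X → . f E] — shift-reduce conflict.
I15 contains reduce item [X → f E .] and shift item [F → . f E X] — shift-reduce conflict.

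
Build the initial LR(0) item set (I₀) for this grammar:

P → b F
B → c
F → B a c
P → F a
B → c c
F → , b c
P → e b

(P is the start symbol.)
First, augment the grammar with P' → P
I₀ = CLOSURE({ [P' → . P] }):
  [P' → . P] has the dot before P: add [P → . b F], [P → . F a], [P → . e b]
  [P → . F a] has the dot before F: add [F → . B a c], [F → . , b c]
  [F → . B a c] has the dot before B: add [B → . c], [B → . c c]
No further items can be added.

I₀ = { [B → . c c], [B → . c], [F → . , b c], [F → . B a c], [P → . F a], [P → . b F], [P → . e b], [P' → . P] }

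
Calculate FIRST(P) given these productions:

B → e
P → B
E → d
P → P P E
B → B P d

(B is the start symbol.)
FIRST sets of the other non-terminals involved (by the same procedure, iterated to a fixed point):
  FIRST(B) = { 'e' }

From P → B:
  - B is a non-terminal: add FIRST(B) \ {ε} = { 'e' }
    B is not nullable, so stop
From P → P P E:
  - P is the symbol being defined: contributes nothing new
    P is not nullable, so stop

Collecting: FIRST(P) = { 'e' }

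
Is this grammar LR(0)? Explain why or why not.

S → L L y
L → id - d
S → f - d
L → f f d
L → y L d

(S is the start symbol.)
A grammar is LR(0) if no state in the canonical LR(0) collection has:
  - both a shift item (dot before a terminal) and a complete item (shift-reduce conflict), or
  - two or more complete items (reduce-reduce conflict; the accept item [S' → S .] counts as a complete item here).

Augment with S' → S and build the canonical LR(0) collection (I0 = CLOSURE({[S' → . S]}), then GOTO on every symbol after a dot until no new states appear). It has 17 states:
  I0: { [L → . f f d], [L → . id - d], [L → . y L d], [S → . L L y], [S → . f - d], [S' → . S] }  — shift
  I1: { [L → . f f d], [L → . id - d], [L → . y L d], [S → L . L y] }  — shift
  I2: { [S' → S .] }  — accept
  I3: { [L → f . f d], [S → f . - d] }  — shift
  I4: { [L → id . - d] }  — shift
  I5: { [L → . f f d], [L → . id - d], [L → . y L d], [L → y . L d] }  — shift
  I6: { [L → y L . d] }  — shift
  I7: { [L → f . f d] }  — shift
  I8: { [L → f f . d] }  — shift
  I9: { [L → f f d .] }  — reduce
  I10: { [L → y L d .] }  — reduce
  I11: { [L → id - . d] }  — shift
  I12: { [L → id - d .] }  — reduce
  I13: { [S → f - . d] }  — shift
  I14: { [S → f - d .] }  — reduce
  I15: { [S → L L . y] }  — shift
  I16: { [S → L L y .] }  — reduce

Every state is either a pure shift/goto state or contains exactly one complete item and nothing to shift — no conflicts. The grammar is LR(0).

Answer: Yes, the grammar is LR(0)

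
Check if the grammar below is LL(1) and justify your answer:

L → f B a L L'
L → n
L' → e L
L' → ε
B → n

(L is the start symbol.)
A grammar is LL(1) if for each non-terminal N with multiple productions, the predict sets of those productions are pairwise disjoint, where PREDICT(N → α) = (FIRST(α) \ {ε}) ∪ (FOLLOW(N) if α ⇒* ε).

Relevant sets:
  FOLLOW(L') = { $, 'e' }

For L:
  PREDICT(L → f B a L L') = { 'f' }
  PREDICT(L → n) = { 'n' }
For L':
  PREDICT(L' → e L) = { 'e' }
  PREDICT(L' → ε) = { $, 'e' }
B has a single production, so nothing to check there.

Conflict found: Predict set conflict for L': { 'e' }
The grammar is NOT LL(1).

Answer: No. Predict set conflict for L': { 'e' }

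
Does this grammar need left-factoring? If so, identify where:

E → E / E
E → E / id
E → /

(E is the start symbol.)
Yes, E has productions with common prefix 'E /'

Left-factoring is needed when two productions for the same non-terminal
share a common prefix on the right-hand side.

Productions for E:
  E → E / E
  E → E / id
  E → /

Found common prefix 'E /' in productions for E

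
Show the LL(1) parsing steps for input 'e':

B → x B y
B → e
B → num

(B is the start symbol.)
LL(1) parsing maintains a stack (initially the start symbol over $) and the input. At each step: if the stack top is a terminal, match it against the current input token; if it is a non-terminal N, replace it with the RHS of M[N, lookahead] (the unique production whose predict set contains the lookahead).

Stack is shown with the top on the left.

Stack  Input  Action
--------------------
B $    e $    output B → e
e $    e $    match 'e'
$      $      accept

The string is accepted.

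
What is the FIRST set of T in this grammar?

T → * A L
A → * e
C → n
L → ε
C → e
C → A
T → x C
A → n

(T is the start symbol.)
To compute FIRST(T), examine every production with T on the left-hand side, reading each right-hand side left to right until a non-nullable symbol is reached.

From T → * A L:
  - '*' is a terminal: add '*' and stop
From T → x C:
  - x is a terminal: add 'x' and stop

Collecting: FIRST(T) = { '*', 'x' }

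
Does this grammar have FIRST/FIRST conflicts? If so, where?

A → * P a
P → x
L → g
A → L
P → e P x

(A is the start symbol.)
No FIRST/FIRST conflicts.

A FIRST/FIRST conflict occurs when two productions N → α and N → β for the same non-terminal have FIRST(α) ∩ FIRST(β) ≠ ∅ (with ε ∈ FIRST of a nullable right-hand side, so two nullable alternatives also conflict).

FIRST sets of the non-terminals at (or reachable through a nullable prefix from) the front of some alternative:
  FIRST(L) = { 'g' }

Productions for A:
  A → * P a: FIRST = { '*' }
  A → L: FIRST = { 'g' }
Productions for P:
  P → x: FIRST = { 'x' }
  P → e P x: FIRST = { 'e' }
L has only one production, so no FIRST/FIRST conflict is possible there.

All alternatives of each non-terminal have pairwise disjoint FIRST sets.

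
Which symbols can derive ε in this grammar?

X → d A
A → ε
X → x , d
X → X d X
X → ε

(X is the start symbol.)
A non-terminal is nullable if it can derive ε (the empty string): either it has an ε-production, or it has a production whose right-hand side consists entirely of nullable non-terminals.

ε-productions: A → ε, X → ε
So A, X are immediately nullable.
Every non-terminal is now nullable.
Nullable = { 'A', 'X' }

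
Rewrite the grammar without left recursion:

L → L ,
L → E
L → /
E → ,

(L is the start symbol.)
L → E L'
L → / L'
L' → , L'
L' → ε
E → ,

L is directly left-recursive. The standard transformation for
  A → A α₁ | ... | A α_m | β₁ | ... | β_n
is
  A  → β₁ A' | ... | β_n A'
  A' → α₁ A' | ... | α_m A' | ε

L → E becomes L → E L'
L → / becomes L → / L'
L → L , becomes L' → , L'
Add L' → ε

Productions for other non-terminals are unchanged:
  E → ,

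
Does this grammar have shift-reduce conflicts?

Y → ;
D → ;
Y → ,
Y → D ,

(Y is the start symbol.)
No shift-reduce conflicts

A shift-reduce conflict occurs when an LR(0) state has both:
  - a complete (reduce) item [A → α .] (dot at the end), and
  - a shift item [B → β . c γ] (dot before a terminal).

Augment with Y' → Y and build the canonical LR(0) collection (I0 = CLOSURE({[Y' → . Y]}), then GOTO on every symbol after a dot until no new states appear). It has 6 states:
  I0: { [D → . ;], [Y → . ,], [Y → . ;], [Y → . D ,], [Y' → . Y] }  — shift
  I1: { [Y → , .] }  — reduce
  I2: { [D → ; .], [Y → ; .] }  — 2 reduces
  I3: { [Y → D . ,] }  — shift
  I4: { [Y' → Y .] }  — accept
  I5: { [Y → D , .] }  — reduce

No state contains both a complete item and a shift item.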